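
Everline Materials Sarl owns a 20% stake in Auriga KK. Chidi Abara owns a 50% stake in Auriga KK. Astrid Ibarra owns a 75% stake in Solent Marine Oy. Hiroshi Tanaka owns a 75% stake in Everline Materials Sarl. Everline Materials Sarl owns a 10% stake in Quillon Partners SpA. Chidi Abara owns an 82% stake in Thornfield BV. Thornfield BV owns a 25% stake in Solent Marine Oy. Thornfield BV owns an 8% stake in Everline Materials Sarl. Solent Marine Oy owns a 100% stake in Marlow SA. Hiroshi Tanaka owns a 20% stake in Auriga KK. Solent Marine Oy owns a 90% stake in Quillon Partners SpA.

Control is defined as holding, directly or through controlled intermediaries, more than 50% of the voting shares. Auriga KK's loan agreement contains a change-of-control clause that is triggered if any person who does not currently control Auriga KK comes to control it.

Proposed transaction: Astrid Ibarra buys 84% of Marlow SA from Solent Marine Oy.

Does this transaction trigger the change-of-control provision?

The purchase adds only to Astrid's holdings (Solent's stake shrinks), so Astrid is the only person who could newly come to control Auriga.
Astrid holds 75% of Solent, so Astrid controls Solent.
Solent holds 90% of Quillon, so Astrid controls Quillon.
Solent holds 100% of Marlow, so Astrid controls Marlow.
Neither Astrid nor any entity Astrid controls holds any voting interest in Auriga.
So before the transaction, Astrid does not control Auriga.
After the purchase, Astrid holds 84% of Marlow directly, and Solent's stake falls to 16%.
Solent and Astrid together hold 16% + 84% = 100% of Marlow, so Astrid controls Marlow.
After the transaction, neither Astrid nor any entity Astrid controls holds a voting interest in Auriga, so Astrid still does not control it.
No new person acquires control, so the clause is not triggered.

No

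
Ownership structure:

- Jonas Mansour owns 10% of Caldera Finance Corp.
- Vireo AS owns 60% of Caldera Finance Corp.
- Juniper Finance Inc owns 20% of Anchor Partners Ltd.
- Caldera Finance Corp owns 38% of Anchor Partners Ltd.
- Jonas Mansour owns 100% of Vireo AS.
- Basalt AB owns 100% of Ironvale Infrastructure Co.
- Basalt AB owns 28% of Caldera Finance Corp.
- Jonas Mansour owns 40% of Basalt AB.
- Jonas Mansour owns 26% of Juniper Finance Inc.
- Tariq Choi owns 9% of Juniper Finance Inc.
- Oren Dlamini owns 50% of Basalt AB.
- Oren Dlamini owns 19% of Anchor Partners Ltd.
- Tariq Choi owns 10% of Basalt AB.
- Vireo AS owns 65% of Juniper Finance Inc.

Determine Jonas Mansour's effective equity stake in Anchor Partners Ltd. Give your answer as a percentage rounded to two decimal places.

Jonas reaches Anchor along 5 paths.
Via Juniper: 26% × 20% = 5.2%.
Via Vireo → Juniper: 100% × 65% × 20% = 13%.
Via Vireo → Caldera: 100% × 60% × 38% = 22.8%.
Via Basalt → Caldera: 40% × 28% × 38% = 4.256%.
Via Caldera: 10% × 38% = 3.8%.
Total: 5.2% + 13% + 22.8% + 4.256% + 3.8% = 49.056%.
Rounded: 49.06%.

49.06%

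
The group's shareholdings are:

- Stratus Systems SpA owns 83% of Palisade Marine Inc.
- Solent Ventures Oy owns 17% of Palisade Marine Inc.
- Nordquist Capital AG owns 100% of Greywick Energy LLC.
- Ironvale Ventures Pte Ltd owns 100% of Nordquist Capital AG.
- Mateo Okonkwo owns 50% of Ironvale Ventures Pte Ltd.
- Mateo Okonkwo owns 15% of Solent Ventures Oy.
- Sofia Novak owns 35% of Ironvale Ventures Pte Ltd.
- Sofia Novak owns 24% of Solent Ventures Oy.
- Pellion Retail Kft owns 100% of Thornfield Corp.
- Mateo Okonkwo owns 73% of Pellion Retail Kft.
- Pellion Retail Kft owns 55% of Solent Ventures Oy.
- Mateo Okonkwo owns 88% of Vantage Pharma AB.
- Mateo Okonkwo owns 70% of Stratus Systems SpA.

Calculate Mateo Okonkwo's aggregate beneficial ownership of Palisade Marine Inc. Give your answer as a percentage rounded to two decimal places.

67.48%

Mateo reaches Palisade along 3 paths.
Via Stratus: 70% × 83% = 58.1%.
Via Pellion → Solent: 73% × 55% × 17% = 6.8255%.
Via Solent: 15% × 17% = 2.55%.
Total: 58.1% + 6.8255% + 2.55% = 67.4755%.
Rounded: 67.48%.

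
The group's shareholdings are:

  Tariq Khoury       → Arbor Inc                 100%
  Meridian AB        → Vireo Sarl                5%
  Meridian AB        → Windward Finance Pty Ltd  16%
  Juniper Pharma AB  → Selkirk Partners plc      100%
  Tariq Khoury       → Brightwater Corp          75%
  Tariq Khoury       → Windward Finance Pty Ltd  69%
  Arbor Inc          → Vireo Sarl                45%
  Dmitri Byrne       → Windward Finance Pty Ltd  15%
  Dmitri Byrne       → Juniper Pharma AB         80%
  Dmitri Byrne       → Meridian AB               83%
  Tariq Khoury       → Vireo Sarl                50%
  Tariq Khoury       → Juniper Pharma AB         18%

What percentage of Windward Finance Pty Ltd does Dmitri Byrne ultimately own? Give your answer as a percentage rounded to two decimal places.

28.28%

Dmitri reaches Windward along 2 paths.
Direct stake: 15% = 15%.
Via Meridian: 83% × 16% = 13.28%.
Total: 15% + 13.28% = 28.28%.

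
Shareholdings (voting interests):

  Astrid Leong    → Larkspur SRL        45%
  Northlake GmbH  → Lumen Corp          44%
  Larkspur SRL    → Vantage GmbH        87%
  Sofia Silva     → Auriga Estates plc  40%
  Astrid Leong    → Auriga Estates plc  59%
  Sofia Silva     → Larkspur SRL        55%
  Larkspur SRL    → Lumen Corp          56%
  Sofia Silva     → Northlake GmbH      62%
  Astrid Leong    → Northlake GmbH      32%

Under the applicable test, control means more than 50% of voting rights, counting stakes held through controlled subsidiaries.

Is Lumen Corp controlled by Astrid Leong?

No

Astrid holds 59% of Auriga, so Astrid controls Auriga.
Neither Astrid nor any entity Astrid controls holds any voting interest in Lumen.
So Astrid does not control Lumen.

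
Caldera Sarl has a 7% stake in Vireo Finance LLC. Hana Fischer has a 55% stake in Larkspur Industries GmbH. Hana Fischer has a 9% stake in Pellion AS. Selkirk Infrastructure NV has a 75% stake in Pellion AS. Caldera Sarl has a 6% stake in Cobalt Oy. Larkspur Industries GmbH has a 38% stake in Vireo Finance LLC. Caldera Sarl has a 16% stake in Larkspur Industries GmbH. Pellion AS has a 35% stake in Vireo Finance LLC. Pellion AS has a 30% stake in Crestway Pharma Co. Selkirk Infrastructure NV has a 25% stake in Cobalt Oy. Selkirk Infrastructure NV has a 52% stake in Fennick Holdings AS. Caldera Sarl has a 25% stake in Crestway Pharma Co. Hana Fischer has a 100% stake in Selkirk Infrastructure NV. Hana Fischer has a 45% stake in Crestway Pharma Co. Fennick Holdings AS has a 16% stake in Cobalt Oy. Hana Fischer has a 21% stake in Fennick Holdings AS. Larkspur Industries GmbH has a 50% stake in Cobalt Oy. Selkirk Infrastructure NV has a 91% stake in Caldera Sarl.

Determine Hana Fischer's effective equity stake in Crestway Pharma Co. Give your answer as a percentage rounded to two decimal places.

Hana reaches Crestway along 4 paths.
Direct stake: 45% = 45%.
Via Selkirk → Pellion: 100% × 75% × 30% = 22.5%.
Via Pellion: 9% × 30% = 2.7%.
Via Selkirk → Caldera: 100% × 91% × 25% = 22.75%.
Total: 45% + 22.5% + 2.7% + 22.75% = 92.95%.

92.95%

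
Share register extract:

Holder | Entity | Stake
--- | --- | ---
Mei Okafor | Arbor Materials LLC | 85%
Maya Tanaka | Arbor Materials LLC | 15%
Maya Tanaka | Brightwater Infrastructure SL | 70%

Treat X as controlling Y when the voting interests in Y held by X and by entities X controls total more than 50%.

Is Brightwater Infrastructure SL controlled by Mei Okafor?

Mei holds 85% of Arbor, so Mei controls Arbor.
Neither Mei nor any entity Mei controls holds any voting interest in Brightwater.
So Mei does not control Brightwater.

No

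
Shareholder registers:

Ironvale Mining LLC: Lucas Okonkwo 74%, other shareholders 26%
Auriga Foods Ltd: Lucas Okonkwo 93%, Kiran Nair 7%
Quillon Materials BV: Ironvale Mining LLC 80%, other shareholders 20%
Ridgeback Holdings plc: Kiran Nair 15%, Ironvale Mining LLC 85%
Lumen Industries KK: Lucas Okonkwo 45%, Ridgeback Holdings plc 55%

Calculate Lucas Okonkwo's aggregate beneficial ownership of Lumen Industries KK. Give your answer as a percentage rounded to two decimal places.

Lucas reaches Lumen along 2 paths.
Direct stake: 45% = 45%.
Via Ironvale → Ridgeback: 74% × 85% × 55% = 34.595%.
Total: 45% + 34.595% = 79.595%.
Rounded: 79.60%.

79.60%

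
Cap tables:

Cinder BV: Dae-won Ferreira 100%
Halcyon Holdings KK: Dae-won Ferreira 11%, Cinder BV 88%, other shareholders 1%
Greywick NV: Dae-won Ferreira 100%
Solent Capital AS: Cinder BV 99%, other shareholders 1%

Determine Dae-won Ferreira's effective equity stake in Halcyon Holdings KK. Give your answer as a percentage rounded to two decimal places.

Dae-won reaches Halcyon along 2 paths.
Direct stake: 11% = 11%.
Via Cinder: 100% × 88% = 88%.
Total: 11% + 88% = 99%.
Rounded: 99.00%.

99.00%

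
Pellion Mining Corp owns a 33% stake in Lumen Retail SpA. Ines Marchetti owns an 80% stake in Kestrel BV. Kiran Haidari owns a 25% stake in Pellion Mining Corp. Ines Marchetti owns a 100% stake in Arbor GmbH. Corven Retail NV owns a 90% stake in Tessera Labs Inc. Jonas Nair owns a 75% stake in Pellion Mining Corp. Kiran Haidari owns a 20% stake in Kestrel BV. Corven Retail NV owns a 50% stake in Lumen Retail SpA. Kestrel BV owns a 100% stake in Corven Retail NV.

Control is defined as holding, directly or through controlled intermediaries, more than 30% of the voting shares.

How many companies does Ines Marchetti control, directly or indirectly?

5

Ines holds 80% of Kestrel, so Ines controls Kestrel.
Ines holds 100% of Arbor, so Ines controls Arbor.
Kestrel holds 100% of Corven, so Ines controls Corven.
Corven holds 50% of Lumen, so Ines controls Lumen.
Corven holds 90% of Tessera, so Ines controls Tessera.
No other company's threshold is met.
Ines controls 5 companies.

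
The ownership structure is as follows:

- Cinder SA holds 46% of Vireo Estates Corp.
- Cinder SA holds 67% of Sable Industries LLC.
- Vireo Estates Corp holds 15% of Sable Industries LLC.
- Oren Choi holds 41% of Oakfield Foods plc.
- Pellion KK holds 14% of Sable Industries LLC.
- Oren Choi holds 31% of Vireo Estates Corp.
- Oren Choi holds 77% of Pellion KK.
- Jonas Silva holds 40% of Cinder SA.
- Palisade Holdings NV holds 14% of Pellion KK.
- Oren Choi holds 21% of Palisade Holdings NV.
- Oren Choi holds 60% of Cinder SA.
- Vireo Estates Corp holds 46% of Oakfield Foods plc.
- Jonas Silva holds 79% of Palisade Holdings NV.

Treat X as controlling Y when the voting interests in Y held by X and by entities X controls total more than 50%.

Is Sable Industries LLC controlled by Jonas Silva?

Jonas holds 79% of Palisade, so Jonas controls Palisade.
Neither Jonas nor any entity Jonas controls holds any voting interest in Sable.
So Jonas does not control Sable.

No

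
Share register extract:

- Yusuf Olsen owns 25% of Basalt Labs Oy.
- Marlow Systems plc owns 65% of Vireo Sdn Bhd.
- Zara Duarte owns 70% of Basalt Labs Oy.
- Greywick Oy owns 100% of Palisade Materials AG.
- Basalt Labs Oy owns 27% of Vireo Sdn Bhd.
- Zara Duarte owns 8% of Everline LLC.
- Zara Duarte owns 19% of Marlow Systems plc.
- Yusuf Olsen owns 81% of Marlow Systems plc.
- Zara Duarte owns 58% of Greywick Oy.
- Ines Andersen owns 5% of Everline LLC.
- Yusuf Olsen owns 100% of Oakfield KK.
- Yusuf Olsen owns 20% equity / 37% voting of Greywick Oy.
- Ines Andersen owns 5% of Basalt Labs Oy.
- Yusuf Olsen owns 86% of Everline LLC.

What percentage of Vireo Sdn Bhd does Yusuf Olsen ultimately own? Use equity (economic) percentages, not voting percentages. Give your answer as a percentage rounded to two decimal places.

Yusuf reaches Vireo along 2 paths.
Via Basalt: 25% × 27% = 6.75%.
Via Marlow: 81% × 65% = 52.65%.
Total: 6.75% + 52.65% = 59.4%.
Rounded: 59.40%.

59.40%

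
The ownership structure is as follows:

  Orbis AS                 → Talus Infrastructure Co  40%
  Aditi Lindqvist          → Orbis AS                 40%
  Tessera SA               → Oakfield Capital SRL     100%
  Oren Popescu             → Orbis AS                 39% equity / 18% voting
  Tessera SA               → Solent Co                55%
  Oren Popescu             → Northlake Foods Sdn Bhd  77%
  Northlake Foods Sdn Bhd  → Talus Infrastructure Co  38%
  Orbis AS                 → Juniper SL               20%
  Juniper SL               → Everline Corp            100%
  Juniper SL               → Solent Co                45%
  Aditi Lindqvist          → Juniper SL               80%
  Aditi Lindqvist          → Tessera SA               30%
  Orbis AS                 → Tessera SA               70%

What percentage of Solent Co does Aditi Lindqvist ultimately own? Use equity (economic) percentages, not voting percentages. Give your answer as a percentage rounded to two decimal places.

Aditi reaches Solent along 4 paths.
Via Orbis → Tessera: 40% × 70% × 55% = 15.4%.
Via Tessera: 30% × 55% = 16.5%.
Via Orbis → Juniper: 40% × 20% × 45% = 3.6%.
Via Juniper: 80% × 45% = 36%.
Total: 15.4% + 16.5% + 3.6% + 36% = 71.5%.
Rounded: 71.50%.

71.50%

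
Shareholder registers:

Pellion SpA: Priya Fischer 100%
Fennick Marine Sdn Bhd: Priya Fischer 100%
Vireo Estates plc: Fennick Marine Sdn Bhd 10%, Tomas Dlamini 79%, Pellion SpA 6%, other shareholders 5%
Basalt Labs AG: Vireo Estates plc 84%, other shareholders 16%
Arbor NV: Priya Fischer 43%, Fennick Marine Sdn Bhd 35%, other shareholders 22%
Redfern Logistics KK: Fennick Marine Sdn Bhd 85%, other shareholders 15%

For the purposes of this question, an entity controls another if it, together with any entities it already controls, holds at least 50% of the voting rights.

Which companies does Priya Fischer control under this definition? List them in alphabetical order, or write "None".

Arbor NV, Fennick Marine Sdn Bhd, Pellion SpA, Redfern Logistics KK

Priya holds 100% of Pellion, so Priya controls Pellion.
Priya holds 100% of Fennick, so Priya controls Fennick.
Priya and Fennick together hold 43% + 35% = 78% of Arbor, so Priya controls Arbor.
Fennick holds 85% of Redfern, so Priya controls Redfern.
No other company's threshold is met.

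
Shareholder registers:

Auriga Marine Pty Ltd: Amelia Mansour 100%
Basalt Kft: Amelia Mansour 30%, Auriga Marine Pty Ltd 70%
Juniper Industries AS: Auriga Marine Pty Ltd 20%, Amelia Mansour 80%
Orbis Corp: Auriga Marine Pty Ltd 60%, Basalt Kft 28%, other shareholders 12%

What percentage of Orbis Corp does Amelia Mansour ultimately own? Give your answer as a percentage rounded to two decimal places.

Amelia reaches Orbis along 3 paths.
Via Auriga: 100% × 60% = 60%.
Via Basalt: 30% × 28% = 8.4%.
Via Auriga → Basalt: 100% × 70% × 28% = 19.6%.
Total: 60% + 8.4% + 19.6% = 88%.
Rounded: 88.00%.

88.00%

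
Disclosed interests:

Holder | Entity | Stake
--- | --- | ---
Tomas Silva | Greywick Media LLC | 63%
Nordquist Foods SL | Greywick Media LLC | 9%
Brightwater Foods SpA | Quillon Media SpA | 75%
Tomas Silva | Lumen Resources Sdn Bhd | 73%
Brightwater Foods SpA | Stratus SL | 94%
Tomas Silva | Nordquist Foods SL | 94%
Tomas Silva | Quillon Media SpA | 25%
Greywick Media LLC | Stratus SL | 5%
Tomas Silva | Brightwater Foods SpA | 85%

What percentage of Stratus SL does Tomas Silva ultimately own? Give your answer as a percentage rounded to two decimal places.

Tomas reaches Stratus along 3 paths.
Via Brightwater: 85% × 94% = 79.9%.
Via Greywick: 63% × 5% = 3.15%.
Via Nordquist → Greywick: 94% × 9% × 5% = 0.423%.
Total: 79.9% + 3.15% + 0.423% = 83.473%.
Rounded: 83.47%.

83.47%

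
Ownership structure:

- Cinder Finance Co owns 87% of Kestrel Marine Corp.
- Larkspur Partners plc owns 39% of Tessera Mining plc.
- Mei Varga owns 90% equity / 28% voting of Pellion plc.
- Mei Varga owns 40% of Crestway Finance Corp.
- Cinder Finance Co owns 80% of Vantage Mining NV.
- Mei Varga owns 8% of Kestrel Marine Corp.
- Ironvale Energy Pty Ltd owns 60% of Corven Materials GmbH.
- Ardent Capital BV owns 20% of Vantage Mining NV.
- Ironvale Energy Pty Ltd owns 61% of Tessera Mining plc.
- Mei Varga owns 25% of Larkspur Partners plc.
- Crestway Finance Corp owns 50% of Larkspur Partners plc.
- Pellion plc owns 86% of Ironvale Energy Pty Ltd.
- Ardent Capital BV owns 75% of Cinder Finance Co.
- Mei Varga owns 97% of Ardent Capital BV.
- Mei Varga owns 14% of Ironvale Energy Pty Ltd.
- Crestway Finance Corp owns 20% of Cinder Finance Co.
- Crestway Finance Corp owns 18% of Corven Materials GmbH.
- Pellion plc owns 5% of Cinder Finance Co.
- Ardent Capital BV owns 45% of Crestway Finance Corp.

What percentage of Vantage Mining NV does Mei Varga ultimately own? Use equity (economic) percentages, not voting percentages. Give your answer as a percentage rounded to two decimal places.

Mei reaches Vantage along 5 paths.
Via Ardent → Cinder: 97% × 75% × 80% = 58.2%.
Via Ardent → Crestway → Cinder: 97% × 45% × 20% × 80% = 6.984%.
Via Crestway → Cinder: 40% × 20% × 80% = 6.4%.
Via Pellion → Cinder: 90% × 5% × 80% = 3.6%.
Via Ardent: 97% × 20% = 19.4%.
Total: 58.2% + 6.984% + 6.4% + 3.6% + 19.4% = 94.584%.
Rounded: 94.58%.

94.58%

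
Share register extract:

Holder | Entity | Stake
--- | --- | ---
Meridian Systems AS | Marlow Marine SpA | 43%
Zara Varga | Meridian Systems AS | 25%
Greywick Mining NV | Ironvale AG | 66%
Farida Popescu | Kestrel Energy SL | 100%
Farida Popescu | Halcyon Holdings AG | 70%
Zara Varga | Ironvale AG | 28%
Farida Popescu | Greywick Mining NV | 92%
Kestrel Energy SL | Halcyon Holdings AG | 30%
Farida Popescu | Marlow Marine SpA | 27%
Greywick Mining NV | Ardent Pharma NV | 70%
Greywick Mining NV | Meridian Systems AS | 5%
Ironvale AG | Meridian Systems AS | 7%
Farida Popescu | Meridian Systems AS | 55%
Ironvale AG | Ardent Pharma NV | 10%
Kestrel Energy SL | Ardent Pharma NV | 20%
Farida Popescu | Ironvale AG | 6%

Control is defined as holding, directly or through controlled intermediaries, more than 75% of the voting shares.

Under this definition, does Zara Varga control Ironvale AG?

No

Zara's largest direct stake is 28% in Ironvale, which does not meet the threshold, so Zara controls no company.
In Ironvale, Zara's side holds only 28%, not > 75%.
So Zara does not control Ironvale.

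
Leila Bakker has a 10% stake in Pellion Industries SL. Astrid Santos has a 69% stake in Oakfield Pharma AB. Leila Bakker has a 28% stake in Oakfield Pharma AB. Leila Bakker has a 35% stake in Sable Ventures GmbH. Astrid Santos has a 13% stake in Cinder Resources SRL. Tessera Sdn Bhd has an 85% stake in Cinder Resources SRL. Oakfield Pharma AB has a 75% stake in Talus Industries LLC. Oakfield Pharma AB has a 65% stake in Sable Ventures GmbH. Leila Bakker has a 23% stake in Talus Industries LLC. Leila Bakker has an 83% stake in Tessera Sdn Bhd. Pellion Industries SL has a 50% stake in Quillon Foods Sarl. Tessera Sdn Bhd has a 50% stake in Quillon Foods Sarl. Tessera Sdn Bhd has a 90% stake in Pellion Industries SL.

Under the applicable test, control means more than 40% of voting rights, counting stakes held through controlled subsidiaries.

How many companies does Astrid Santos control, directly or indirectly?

Astrid holds 69% of Oakfield, so Astrid controls Oakfield.
Oakfield holds 65% of Sable, so Astrid controls Sable.
Oakfield holds 75% of Talus, so Astrid controls Talus.
No other company's threshold is met.
Astrid controls 3 companies.

3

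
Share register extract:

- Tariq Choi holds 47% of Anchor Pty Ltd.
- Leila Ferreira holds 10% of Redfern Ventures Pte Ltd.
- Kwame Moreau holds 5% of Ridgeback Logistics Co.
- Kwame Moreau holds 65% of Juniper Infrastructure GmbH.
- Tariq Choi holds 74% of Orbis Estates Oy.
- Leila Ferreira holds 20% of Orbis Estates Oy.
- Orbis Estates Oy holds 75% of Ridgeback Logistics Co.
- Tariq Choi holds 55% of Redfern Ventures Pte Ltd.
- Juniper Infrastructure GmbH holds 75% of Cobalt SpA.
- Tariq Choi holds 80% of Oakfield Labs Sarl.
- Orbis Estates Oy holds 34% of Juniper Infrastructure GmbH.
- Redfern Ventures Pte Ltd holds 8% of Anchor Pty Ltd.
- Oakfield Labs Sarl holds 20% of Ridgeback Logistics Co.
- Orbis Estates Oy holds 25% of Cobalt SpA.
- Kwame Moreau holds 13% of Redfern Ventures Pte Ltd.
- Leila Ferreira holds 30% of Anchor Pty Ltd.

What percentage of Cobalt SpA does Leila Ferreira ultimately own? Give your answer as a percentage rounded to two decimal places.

10.10%

Leila reaches Cobalt along 2 paths.
Via Orbis: 20% × 25% = 5%.
Via Orbis → Juniper: 20% × 34% × 75% = 5.1%.
Total: 5% + 5.1% = 10.1%.
Rounded: 10.10%.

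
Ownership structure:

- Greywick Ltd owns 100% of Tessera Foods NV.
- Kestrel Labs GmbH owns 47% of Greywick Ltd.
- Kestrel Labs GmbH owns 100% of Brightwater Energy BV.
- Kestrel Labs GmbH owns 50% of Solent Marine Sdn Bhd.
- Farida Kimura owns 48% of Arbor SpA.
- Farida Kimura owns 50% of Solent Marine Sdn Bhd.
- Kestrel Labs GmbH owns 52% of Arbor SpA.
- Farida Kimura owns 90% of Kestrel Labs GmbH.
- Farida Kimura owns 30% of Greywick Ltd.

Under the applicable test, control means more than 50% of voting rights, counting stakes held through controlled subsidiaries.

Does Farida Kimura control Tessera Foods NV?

Yes

Farida holds 90% of Kestrel, so Farida controls Kestrel.
Kestrel and Farida together hold 47% + 30% = 77% of Greywick, so Farida controls Greywick.
Greywick holds 100% of Tessera, so Farida controls Tessera.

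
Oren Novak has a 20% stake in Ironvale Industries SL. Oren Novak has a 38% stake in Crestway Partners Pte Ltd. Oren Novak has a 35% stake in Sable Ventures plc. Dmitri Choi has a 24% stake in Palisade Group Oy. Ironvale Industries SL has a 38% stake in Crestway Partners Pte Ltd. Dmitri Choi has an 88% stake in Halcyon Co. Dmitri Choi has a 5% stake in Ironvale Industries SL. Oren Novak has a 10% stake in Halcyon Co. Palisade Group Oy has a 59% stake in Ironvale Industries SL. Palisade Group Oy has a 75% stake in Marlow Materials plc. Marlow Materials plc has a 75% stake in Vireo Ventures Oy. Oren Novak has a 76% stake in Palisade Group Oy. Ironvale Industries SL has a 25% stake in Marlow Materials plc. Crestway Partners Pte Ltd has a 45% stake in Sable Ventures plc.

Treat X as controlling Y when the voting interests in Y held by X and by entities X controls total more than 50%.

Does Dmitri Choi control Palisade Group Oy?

Dmitri holds 88% of Halcyon, so Dmitri controls Halcyon.
In Palisade, Dmitri's side holds only 24%, not > 50%.
So Dmitri does not control Palisade.

No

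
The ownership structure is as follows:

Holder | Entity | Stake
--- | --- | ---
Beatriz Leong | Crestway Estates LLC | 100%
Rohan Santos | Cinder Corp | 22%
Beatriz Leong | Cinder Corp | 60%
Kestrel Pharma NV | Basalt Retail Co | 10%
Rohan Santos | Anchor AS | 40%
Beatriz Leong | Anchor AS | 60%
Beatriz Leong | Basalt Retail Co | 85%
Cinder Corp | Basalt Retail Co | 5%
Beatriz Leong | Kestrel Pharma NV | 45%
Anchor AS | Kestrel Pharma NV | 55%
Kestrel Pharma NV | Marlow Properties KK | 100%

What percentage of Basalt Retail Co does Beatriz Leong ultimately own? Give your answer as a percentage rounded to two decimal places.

95.80%

Beatriz reaches Basalt along 4 paths.
Direct stake: 85% = 85%.
Via Kestrel: 45% × 10% = 4.5%.
Via Anchor → Kestrel: 60% × 55% × 10% = 3.3%.
Via Cinder: 60% × 5% = 3%.
Total: 85% + 4.5% + 3.3% + 3% = 95.8%.
Rounded: 95.80%.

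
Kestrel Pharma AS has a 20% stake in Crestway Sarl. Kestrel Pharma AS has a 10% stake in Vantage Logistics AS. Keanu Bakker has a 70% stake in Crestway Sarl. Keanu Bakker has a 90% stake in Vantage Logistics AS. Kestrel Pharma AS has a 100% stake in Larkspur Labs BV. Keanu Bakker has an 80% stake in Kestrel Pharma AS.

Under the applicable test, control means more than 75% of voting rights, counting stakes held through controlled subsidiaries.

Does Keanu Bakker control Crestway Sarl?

Keanu holds 80% of Kestrel, so Keanu controls Kestrel.
Keanu and Kestrel together hold 70% + 20% = 90% of Crestway, so Keanu controls Crestway.

Yes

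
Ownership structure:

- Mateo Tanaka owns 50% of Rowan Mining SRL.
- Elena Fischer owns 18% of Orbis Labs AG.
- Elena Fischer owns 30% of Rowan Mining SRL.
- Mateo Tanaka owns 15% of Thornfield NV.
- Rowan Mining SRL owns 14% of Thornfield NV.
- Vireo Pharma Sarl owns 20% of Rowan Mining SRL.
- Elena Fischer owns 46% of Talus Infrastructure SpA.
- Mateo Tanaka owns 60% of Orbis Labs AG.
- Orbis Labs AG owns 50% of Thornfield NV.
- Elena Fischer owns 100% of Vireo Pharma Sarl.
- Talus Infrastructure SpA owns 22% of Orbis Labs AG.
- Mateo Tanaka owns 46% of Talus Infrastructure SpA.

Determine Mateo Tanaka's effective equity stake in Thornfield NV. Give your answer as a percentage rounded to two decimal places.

57.06%

Mateo reaches Thornfield along 4 paths.
Direct stake: 15% = 15%.
Via Orbis: 60% × 50% = 30%.
Via Talus → Orbis: 46% × 22% × 50% = 5.06%.
Via Rowan: 50% × 14% = 7%.
Total: 15% + 30% + 5.06% + 7% = 57.06%.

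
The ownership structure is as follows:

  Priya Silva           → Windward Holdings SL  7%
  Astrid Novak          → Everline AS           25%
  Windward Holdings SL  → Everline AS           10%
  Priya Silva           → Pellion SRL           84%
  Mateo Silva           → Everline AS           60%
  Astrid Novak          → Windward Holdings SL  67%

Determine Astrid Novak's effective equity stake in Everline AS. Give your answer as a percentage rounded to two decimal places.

31.70%

Astrid reaches Everline along 2 paths.
Direct stake: 25% = 25%.
Via Windward: 67% × 10% = 6.7%.
Total: 25% + 6.7% = 31.7%.
Rounded: 31.70%.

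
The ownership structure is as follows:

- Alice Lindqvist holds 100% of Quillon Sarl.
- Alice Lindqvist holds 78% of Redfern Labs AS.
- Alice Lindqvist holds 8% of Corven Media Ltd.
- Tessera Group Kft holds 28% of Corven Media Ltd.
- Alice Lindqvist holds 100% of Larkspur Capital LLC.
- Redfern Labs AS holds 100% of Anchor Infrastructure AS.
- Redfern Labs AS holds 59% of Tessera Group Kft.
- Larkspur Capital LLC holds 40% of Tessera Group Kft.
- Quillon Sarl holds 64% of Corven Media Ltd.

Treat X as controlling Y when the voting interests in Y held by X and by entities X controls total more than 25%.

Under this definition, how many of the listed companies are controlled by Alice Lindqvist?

Alice holds 100% of Larkspur, so Alice controls Larkspur.
Alice holds 78% of Redfern, so Alice controls Redfern.
Alice holds 100% of Quillon, so Alice controls Quillon.
Larkspur and Redfern together hold 40% + 59% = 99% of Tessera, so Alice controls Tessera.
Tessera and Quillon and Alice together hold 28% + 64% + 8% = 100% of Corven, so Alice controls Corven.
Redfern holds 100% of Anchor, so Alice controls Anchor.
Alice controls 6 companies.

6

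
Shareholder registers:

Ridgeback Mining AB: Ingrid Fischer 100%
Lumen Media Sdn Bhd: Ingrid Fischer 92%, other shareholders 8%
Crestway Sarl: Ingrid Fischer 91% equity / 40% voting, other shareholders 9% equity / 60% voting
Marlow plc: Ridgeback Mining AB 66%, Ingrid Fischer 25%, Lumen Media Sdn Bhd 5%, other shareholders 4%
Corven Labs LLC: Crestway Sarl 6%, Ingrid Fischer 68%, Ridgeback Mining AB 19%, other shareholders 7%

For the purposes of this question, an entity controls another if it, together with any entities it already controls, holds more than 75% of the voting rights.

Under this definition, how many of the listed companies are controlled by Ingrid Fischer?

4

Ingrid holds 100% of Ridgeback, so Ingrid controls Ridgeback.
Ingrid holds 92% of Lumen, so Ingrid controls Lumen.
Ridgeback and Ingrid and Lumen together hold 66% + 25% + 5% = 96% of Marlow, so Ingrid controls Marlow.
Ingrid and Ridgeback together hold 68% + 19% = 87% of Corven, so Ingrid controls Corven.
No other company's threshold is met.
Ingrid controls 4 companies.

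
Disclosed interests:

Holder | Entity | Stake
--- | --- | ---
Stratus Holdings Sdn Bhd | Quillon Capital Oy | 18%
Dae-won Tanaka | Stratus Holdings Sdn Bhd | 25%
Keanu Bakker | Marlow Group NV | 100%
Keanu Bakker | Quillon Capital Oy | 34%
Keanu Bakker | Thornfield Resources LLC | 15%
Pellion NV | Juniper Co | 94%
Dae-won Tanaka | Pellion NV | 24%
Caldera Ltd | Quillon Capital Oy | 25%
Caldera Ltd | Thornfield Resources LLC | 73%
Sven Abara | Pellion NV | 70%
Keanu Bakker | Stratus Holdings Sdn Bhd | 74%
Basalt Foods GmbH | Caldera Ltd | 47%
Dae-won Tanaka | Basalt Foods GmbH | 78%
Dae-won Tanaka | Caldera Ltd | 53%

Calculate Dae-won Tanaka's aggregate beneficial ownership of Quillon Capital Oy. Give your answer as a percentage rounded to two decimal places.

Dae-won reaches Quillon along 3 paths.
Via Stratus: 25% × 18% = 4.5%.
Via Caldera: 53% × 25% = 13.25%.
Via Basalt → Caldera: 78% × 47% × 25% = 9.165%.
Total: 4.5% + 13.25% + 9.165% = 26.915%.
Rounded: 26.92%.

26.92%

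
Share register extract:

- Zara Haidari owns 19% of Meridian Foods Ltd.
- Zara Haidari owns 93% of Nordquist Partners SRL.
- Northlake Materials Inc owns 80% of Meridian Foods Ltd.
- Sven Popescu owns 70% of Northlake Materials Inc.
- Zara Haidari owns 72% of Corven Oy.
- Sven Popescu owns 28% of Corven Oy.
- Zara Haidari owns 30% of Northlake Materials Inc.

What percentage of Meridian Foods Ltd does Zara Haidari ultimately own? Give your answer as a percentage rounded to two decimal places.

43.00%

Zara reaches Meridian along 2 paths.
Via Northlake: 30% × 80% = 24%.
Direct stake: 19% = 19%.
Total: 24% + 19% = 43%.
Rounded: 43.00%.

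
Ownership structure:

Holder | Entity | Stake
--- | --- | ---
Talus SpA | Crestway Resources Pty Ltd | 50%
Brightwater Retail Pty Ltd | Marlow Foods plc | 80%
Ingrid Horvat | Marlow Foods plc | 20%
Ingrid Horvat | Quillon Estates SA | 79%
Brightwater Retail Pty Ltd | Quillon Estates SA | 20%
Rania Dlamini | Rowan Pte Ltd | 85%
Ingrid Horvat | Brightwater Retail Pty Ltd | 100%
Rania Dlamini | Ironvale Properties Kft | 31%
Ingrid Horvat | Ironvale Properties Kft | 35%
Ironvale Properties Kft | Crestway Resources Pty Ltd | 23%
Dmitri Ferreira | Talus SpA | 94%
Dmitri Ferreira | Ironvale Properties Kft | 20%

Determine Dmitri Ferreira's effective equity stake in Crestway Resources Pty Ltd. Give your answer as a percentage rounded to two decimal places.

51.60%

Dmitri reaches Crestway along 2 paths.
Via Talus: 94% × 50% = 47%.
Via Ironvale: 20% × 23% = 4.6%.
Total: 47% + 4.6% = 51.6%.
Rounded: 51.60%.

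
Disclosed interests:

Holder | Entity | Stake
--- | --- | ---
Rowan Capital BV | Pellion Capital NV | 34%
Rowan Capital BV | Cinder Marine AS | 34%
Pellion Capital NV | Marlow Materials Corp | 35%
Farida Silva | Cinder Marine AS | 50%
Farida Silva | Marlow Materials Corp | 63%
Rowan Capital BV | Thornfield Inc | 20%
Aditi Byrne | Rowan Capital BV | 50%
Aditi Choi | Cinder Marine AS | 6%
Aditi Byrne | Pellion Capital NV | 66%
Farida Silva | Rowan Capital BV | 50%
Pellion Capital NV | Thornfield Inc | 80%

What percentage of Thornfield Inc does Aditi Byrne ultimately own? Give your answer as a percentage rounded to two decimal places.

Aditi Byrne reaches Thornfield along 3 paths.
Via Rowan → Pellion: 50% × 34% × 80% = 13.6%.
Via Pellion: 66% × 80% = 52.8%.
Via Rowan: 50% × 20% = 10%.
Total: 13.6% + 52.8% + 10% = 76.4%.
Rounded: 76.40%.

76.40%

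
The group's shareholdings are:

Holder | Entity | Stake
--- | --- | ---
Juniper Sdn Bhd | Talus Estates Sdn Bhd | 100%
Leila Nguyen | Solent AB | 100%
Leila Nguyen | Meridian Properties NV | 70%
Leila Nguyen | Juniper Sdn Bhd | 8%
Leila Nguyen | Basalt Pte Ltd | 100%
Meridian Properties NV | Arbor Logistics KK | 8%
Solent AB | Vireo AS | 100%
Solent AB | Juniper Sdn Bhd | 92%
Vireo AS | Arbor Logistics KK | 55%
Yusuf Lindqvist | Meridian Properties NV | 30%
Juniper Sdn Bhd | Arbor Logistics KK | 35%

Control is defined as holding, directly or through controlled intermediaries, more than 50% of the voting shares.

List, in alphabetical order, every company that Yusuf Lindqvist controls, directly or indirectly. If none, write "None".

None

Yusuf's largest direct stake is 30% in Meridian, which does not meet the threshold.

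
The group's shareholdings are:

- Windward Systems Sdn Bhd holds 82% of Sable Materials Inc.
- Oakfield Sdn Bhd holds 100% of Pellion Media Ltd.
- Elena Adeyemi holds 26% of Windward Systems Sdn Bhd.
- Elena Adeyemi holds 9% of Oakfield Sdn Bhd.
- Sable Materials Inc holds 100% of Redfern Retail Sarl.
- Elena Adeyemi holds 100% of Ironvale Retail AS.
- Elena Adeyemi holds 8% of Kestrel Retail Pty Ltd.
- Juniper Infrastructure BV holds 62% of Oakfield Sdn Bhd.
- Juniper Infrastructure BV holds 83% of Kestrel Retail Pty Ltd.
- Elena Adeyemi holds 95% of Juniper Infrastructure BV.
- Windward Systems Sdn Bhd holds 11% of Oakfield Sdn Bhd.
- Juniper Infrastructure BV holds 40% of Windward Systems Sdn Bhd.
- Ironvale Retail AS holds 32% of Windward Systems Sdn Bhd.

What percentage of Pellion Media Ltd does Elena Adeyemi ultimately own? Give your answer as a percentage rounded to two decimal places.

Elena reaches Pellion along 5 paths.
Via Juniper → Oakfield: 95% × 62% × 100% = 58.9%.
Via Oakfield: 9% × 100% = 9%.
Via Ironvale → Windward → Oakfield: 100% × 32% × 11% × 100% = 3.52%.
Via Windward → Oakfield: 26% × 11% × 100% = 2.86%.
Via Juniper → Windward → Oakfield: 95% × 40% × 11% × 100% = 4.18%.
Total: 58.9% + 9% + 3.52% + 2.86% + 4.18% = 78.46%.

78.46%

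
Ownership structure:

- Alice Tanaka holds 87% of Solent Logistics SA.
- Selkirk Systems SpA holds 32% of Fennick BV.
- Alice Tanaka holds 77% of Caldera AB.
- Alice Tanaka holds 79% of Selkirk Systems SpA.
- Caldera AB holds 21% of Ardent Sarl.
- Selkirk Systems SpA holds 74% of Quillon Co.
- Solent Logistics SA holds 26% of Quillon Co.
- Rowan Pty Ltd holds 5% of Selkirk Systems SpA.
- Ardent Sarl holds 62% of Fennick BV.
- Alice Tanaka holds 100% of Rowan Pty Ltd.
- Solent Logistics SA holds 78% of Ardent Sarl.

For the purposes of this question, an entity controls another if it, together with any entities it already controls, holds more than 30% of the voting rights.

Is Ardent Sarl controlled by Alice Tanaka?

Yes

Alice holds 77% of Caldera, so Alice controls Caldera.
Alice holds 87% of Solent, so Alice controls Solent.
Caldera and Solent together hold 21% + 78% = 99% of Ardent, so Alice controls Ardent.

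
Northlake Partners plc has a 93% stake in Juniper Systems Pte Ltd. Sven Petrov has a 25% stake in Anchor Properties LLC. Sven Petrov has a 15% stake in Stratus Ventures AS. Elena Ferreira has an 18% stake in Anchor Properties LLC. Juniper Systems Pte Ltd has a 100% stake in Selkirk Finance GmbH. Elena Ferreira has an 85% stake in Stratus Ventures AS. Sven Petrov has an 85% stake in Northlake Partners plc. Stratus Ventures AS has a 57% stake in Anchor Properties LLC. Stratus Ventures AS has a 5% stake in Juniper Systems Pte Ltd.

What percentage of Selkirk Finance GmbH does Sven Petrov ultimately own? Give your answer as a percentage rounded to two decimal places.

79.80%

Sven reaches Selkirk along 2 paths.
Via Stratus → Juniper: 15% × 5% × 100% = 0.75%.
Via Northlake → Juniper: 85% × 93% × 100% = 79.05%.
Total: 0.75% + 79.05% = 79.8%.
Rounded: 79.80%.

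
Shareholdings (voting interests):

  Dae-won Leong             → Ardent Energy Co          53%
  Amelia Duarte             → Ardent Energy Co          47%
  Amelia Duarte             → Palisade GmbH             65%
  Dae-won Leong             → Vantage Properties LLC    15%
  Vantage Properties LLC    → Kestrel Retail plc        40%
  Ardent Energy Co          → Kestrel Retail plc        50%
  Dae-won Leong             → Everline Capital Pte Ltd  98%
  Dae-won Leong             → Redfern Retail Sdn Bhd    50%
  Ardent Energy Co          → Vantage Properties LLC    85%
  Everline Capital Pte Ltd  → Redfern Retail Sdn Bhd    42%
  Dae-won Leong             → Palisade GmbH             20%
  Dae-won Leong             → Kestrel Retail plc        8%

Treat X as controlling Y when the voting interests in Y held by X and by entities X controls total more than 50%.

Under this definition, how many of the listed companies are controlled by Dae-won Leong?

Dae-won holds 53% of Ardent, so Dae-won controls Ardent.
Dae-won holds 98% of Everline, so Dae-won controls Everline.
Dae-won and Ardent together hold 15% + 85% = 100% of Vantage, so Dae-won controls Vantage.
Ardent and Vantage and Dae-won together hold 50% + 40% + 8% = 98% of Kestrel, so Dae-won controls Kestrel.
Dae-won and Everline together hold 50% + 42% = 92% of Redfern, so Dae-won controls Redfern.
No other company's threshold is met.
Dae-won controls 5 companies.

5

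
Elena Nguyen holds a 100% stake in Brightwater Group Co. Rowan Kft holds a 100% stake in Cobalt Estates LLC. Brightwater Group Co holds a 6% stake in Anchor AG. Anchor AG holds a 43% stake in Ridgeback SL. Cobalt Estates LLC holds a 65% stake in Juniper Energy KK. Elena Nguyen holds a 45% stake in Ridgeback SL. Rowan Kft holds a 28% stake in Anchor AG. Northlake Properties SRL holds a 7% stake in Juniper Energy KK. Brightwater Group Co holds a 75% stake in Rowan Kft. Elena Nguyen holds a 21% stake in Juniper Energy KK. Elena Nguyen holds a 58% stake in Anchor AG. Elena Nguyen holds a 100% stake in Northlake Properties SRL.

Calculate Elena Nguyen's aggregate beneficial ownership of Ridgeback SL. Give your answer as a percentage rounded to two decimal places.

Elena reaches Ridgeback along 4 paths.
Via Brightwater → Rowan → Anchor: 100% × 75% × 28% × 43% = 9.03%.
Via Brightwater → Anchor: 100% × 6% × 43% = 2.58%.
Via Anchor: 58% × 43% = 24.94%.
Direct stake: 45% = 45%.
Total: 9.03% + 2.58% + 24.94% + 45% = 81.55%.

81.55%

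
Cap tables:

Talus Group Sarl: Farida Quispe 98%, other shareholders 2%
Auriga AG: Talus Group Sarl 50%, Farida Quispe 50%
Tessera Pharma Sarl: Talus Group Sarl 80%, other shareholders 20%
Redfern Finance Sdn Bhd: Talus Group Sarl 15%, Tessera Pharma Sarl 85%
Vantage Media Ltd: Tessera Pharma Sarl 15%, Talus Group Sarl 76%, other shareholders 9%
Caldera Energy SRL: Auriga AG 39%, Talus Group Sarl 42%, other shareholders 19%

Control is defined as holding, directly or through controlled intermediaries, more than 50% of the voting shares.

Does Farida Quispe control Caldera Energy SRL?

Farida holds 98% of Talus, so Farida controls Talus.
Talus and Farida together hold 50% + 50% = 100% of Auriga, so Farida controls Auriga.
Auriga and Talus together hold 39% + 42% = 81% of Caldera, so Farida controls Caldera.

Yes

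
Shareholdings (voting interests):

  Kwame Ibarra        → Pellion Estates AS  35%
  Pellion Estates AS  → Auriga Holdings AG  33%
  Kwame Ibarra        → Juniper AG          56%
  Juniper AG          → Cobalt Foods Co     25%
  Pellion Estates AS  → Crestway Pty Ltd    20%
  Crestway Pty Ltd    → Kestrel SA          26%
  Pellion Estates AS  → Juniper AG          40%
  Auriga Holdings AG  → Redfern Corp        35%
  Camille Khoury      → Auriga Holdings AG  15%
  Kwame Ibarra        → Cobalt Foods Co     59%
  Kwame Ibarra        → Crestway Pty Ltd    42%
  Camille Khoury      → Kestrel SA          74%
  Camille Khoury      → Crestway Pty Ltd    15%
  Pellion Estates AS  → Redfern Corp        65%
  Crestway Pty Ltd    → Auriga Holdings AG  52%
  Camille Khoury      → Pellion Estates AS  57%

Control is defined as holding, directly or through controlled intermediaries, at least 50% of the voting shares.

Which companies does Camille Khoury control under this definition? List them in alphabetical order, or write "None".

Camille holds 57% of Pellion, so Camille controls Pellion.
Camille holds 74% of Kestrel, so Camille controls Kestrel.
Pellion holds 65% of Redfern, so Camille controls Redfern.
No other company's threshold is met.

Kestrel SA, Pellion Estates AS, Redfern Corp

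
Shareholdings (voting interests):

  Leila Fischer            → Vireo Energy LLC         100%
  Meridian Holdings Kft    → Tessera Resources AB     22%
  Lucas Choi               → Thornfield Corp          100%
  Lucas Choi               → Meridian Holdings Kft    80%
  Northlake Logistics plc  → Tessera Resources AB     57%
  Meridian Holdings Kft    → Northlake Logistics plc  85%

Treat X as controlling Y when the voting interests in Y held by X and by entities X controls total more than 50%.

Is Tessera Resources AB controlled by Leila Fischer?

Leila holds 100% of Vireo, so Leila controls Vireo.
Neither Leila nor any entity Leila controls holds any voting interest in Tessera.
So Leila does not control Tessera.

No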